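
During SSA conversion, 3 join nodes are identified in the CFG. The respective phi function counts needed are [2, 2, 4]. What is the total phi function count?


Total phi functions = sum of phi functions at each join node
= 2 + 2 + 4 = 8

8


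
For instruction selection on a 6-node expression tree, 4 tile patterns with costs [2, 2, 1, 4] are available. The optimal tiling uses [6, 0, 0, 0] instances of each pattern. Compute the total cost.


Total cost = sum(count_i * cost_i)
= 6*2 + 0*2 + 0*1 + 0*4
= 12

12


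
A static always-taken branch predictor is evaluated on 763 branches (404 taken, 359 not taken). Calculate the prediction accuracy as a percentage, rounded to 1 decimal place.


Predictor: always-taken
Correct predictions = 404
Accuracy = 404 / 763 * 100 = 52.9%

52.9


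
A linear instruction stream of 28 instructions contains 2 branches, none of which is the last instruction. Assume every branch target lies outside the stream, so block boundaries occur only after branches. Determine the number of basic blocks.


With no in-sequence branch targets, the leaders are the first instruction plus the instruction after each branch.
Number of basic blocks = branches + 1
= 2 + 1 = 3

3


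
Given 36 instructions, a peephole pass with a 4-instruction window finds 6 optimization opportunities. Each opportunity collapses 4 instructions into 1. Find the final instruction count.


Each match removes 3 instructions.
Total removed = 6 * 3 = 18
Remaining = 36 - 18 = 18

18


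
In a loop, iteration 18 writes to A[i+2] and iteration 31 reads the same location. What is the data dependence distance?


Distance = read iteration - write iteration
= 31 - 18 = 13

13


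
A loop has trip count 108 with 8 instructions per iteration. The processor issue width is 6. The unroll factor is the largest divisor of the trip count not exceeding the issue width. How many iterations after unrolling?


Largest divisor of 108 <= 6 is 6
New iterations = 108 / 6 = 18

18


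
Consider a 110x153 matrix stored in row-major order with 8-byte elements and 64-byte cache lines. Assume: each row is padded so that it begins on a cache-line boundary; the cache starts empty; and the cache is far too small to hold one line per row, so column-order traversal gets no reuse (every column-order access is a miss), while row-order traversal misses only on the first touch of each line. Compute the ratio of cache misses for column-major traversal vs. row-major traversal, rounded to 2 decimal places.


Each row occupies 153 * 8 = 1224 bytes and starts on a line boundary, so it spans ceil(1224 / 64) = 20 cache lines.
Row-major traversal misses (one per line touched): 110 * ceil(153 * 8 / 64) = 2200
Column-major traversal misses (no reuse, every access misses): 110 * 153 = 16830
Ratio = 16830 / 2200 = 7.65

7.65


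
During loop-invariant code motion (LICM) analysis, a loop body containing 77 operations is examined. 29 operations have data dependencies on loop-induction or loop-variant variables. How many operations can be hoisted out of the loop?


Invariant candidates = total - loop-dependent
= 77 - 29 = 48

48


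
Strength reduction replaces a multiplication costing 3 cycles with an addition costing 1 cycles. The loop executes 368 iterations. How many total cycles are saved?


Per-iteration saving = 3 - 1 = 2
Total saved = 368 * 2 = 736

736


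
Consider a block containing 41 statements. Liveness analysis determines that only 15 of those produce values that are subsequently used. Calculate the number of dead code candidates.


Dead code = total statements - live definitions
= 41 - 15 = 26

26


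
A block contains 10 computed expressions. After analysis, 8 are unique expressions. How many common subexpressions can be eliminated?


CSE count = total expressions - unique expressions
= 10 - 8 = 2

2


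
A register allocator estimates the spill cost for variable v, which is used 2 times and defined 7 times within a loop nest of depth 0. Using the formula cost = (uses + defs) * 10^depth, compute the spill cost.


uses + defs = 2 + 7 = 9
10^0 = 1
Spill cost = 9 * 1 = 9

9


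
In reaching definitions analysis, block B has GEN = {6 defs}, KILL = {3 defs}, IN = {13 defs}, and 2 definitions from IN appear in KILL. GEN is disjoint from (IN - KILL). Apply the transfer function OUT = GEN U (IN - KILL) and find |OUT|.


IN - KILL: 13 - 2 = 11 surviving definitions
OUT = GEN + surviving = 6 + 11 = 17

17


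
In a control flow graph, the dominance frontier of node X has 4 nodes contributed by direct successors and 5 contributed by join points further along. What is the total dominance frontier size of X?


DF(X) = direct successor contributions + join point contributions
= 4 + 5 = 9

9


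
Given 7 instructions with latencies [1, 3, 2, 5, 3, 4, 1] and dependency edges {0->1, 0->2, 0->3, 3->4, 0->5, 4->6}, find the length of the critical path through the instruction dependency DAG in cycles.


Compute longest path through dependency graph: dist(Ik) = max over predecessors of dist + latency(Ik).
dist(I0) = latency 1 = 1
dist(I1) = dist(I0) + 3 = 1 + 3 = 4
dist(I2) = dist(I0) + 2 = 1 + 2 = 3
dist(I3) = dist(I0) + 5 = 1 + 5 = 6
dist(I4) = dist(I3) + 3 = 6 + 3 = 9
dist(I5) = dist(I0) + 4 = 1 + 4 = 5
dist(I6) = dist(I4) + 1 = 9 + 1 = 10
Critical path = max dist = 10

10


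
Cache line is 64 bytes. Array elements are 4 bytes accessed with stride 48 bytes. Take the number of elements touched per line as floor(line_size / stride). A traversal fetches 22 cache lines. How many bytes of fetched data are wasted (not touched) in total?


Elements per line = floor(64 / 48) = 1
Bytes used per line = 1 * 4 = 4
Wasted per line = 64 - 4 = 60
Total wasted = 60 * 22 = 1320

1320


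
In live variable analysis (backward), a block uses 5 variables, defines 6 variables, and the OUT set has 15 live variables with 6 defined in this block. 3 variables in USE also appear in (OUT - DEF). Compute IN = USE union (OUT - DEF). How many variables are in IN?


OUT - DEF: 15 - 6 = 9
|IN| = |USE| + |OUT - DEF| - |USE ∩ (OUT - DEF)| = 5 + 9 - 3 = 11

11


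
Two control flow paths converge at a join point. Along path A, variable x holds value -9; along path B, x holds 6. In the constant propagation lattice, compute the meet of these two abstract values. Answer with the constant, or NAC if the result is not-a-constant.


Meet operation: if both paths give the same constant, result is that constant; if they differ, result is NAC (not-a-constant).
Path A: -9, Path B: 6 -> differ
Result: not-a-constant -> NAC

NAC


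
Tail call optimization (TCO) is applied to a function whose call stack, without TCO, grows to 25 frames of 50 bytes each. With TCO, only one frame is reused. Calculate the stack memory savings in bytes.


Without TCO: 25 * 50 = 1250 bytes
With TCO: reuse 1 frame = 50 bytes
Savings = 1250 - 50 = 1200

1200


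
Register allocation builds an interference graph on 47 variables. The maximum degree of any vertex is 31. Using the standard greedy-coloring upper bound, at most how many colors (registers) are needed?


Greedy coloring never needs more than (max_degree + 1) colors: when coloring a vertex, at most max_degree neighbors are already colored.
Upper bound = 31 + 1 = 32

32


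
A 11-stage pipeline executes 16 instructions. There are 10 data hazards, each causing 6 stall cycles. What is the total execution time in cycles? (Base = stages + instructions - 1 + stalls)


Base cycles = 11 + 16 - 1 = 26
Total stalls = 10 * 6 = 60
Total = 26 + 60 = 86

86


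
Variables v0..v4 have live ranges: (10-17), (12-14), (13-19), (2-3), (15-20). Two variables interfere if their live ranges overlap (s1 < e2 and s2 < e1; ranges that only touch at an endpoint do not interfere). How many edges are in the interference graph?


Check all pairs for overlapping intervals.
Two intervals (s1,e1) and (s2,e2) overlap if s1 < e2 and s2 < e1.
v0 (10-17) vs v1..v4: overlaps v1, v2, v4 -> 3
v1 (12-14) vs v2..v4: overlaps v2 -> 1
v2 (13-19) vs v3..v4: overlaps v4 -> 1
v3 (2-3) vs v4: overlaps none -> 0
Total overlapping pairs = 3 + 1 + 1 + 0 = 5

5


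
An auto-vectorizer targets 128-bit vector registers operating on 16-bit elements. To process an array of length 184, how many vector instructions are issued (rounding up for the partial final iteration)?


Width = 128 / 16 = 8 elements per vector op
Iterations = ceil(184 / 8) = 23

23


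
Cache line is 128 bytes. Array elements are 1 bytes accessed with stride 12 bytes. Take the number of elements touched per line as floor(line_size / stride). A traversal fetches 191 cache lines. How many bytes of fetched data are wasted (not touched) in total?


Elements per line = floor(128 / 12) = 10
Bytes used per line = 10 * 1 = 10
Wasted per line = 128 - 10 = 118
Total wasted = 118 * 191 = 22538

22538


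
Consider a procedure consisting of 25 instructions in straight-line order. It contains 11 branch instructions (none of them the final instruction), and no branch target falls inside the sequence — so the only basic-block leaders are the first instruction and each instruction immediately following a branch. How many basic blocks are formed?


With no in-sequence branch targets, the leaders are the first instruction plus the instruction after each branch.
Number of basic blocks = branches + 1
= 11 + 1 = 12

12


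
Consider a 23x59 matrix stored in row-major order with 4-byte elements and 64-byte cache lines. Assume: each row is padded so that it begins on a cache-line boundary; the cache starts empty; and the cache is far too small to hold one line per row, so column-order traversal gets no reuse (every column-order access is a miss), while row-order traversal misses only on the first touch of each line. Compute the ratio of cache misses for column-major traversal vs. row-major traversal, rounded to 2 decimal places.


Each row occupies 59 * 4 = 236 bytes and starts on a line boundary, so it spans ceil(236 / 64) = 4 cache lines.
Row-major traversal misses (one per line touched): 23 * ceil(59 * 4 / 64) = 92
Column-major traversal misses (no reuse, every access misses): 23 * 59 = 1357
Ratio = 1357 / 92 = 14.75

14.75


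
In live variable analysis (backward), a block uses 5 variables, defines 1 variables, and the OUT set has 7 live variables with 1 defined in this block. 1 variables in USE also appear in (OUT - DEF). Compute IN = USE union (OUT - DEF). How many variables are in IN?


OUT - DEF: 7 - 1 = 6
|IN| = |USE| + |OUT - DEF| - |USE ∩ (OUT - DEF)| = 5 + 6 - 1 = 10

10


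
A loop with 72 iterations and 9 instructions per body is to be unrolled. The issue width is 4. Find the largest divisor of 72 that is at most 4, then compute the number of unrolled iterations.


Largest divisor of 72 <= 4 is 4
New iterations = 72 / 4 = 18

18


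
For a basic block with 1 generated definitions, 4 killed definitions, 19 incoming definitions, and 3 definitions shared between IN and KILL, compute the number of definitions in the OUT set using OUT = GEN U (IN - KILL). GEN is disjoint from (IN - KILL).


IN - KILL: 19 - 3 = 16 surviving definitions
OUT = GEN + surviving = 1 + 16 = 17

17


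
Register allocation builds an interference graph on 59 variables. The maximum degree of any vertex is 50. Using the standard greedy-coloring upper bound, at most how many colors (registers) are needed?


Greedy coloring never needs more than (max_degree + 1) colors: when coloring a vertex, at most max_degree neighbors are already colored.
Upper bound = 50 + 1 = 51

51


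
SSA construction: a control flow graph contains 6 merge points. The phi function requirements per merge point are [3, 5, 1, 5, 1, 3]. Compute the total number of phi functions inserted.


Total phi functions = sum of phi functions at each join node
= 3 + 5 + 1 + 5 + 1 + 3 = 18

18


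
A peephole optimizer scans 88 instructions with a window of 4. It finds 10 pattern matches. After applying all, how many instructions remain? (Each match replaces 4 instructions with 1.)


Each match removes 3 instructions.
Total removed = 10 * 3 = 30
Remaining = 88 - 30 = 58

58


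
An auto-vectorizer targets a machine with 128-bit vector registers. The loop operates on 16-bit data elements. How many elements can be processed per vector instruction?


Width = SIMD bits / data type bits
= 128 / 16 = 8

8


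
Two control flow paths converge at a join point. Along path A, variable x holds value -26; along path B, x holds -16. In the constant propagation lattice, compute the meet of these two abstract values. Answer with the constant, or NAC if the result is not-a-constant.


Meet operation: if both paths give the same constant, result is that constant; if they differ, result is NAC (not-a-constant).
Path A: -26, Path B: -16 -> differ
Result: not-a-constant -> NAC

NAC


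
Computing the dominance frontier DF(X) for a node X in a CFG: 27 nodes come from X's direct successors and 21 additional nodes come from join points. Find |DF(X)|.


DF(X) = direct successor contributions + join point contributions
= 27 + 21 = 48

48


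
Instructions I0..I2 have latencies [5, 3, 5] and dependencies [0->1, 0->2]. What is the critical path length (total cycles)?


Compute longest path through dependency graph: dist(Ik) = max over predecessors of dist + latency(Ik).
dist(I0) = latency 5 = 5
dist(I1) = dist(I0) + 3 = 5 + 3 = 8
dist(I2) = dist(I0) + 5 = 5 + 5 = 10
Critical path = max dist = 10

10


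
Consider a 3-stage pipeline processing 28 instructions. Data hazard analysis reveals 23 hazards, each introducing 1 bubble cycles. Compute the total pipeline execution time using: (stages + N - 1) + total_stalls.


Base cycles = 3 + 28 - 1 = 30
Total stalls = 23 * 1 = 23
Total = 30 + 23 = 53

53


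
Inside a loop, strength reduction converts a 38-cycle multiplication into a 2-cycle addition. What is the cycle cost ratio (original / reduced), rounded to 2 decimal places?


Ratio = mult_cost / add_cost = 38 / 2 = 19.0

19.0


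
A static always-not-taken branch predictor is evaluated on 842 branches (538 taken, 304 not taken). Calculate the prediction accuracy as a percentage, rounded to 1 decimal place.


Predictor: always-not-taken
Correct predictions = 304
Accuracy = 304 / 842 * 100 = 36.1%

36.1


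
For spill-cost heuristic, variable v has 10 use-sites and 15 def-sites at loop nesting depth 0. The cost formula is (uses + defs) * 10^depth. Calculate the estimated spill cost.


uses + defs = 10 + 15 = 25
10^0 = 1
Spill cost = 25 * 1 = 25

25


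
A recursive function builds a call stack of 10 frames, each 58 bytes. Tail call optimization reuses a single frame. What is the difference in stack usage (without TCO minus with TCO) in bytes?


Without TCO: 10 * 58 = 580 bytes
With TCO: reuse 1 frame = 58 bytes
Savings = 580 - 58 = 522

522


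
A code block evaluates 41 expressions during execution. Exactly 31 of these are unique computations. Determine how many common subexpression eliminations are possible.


CSE count = total expressions - unique expressions
= 41 - 31 = 10

10


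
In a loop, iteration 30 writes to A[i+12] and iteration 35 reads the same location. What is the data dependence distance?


Distance = read iteration - write iteration
= 35 - 30 = 5

5


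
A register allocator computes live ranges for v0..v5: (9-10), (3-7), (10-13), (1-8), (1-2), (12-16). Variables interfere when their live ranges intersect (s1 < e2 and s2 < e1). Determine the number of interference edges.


Check all pairs for overlapping intervals.
Two intervals (s1,e1) and (s2,e2) overlap if s1 < e2 and s2 < e1.
v0 (9-10) vs v1..v5: overlaps none -> 0
v1 (3-7) vs v2..v5: overlaps v3 -> 1
v2 (10-13) vs v3..v5: overlaps v5 -> 1
v3 (1-8) vs v4..v5: overlaps v4 -> 1
v4 (1-2) vs v5: overlaps none -> 0
Total overlapping pairs = 0 + 1 + 1 + 1 + 0 = 3

3


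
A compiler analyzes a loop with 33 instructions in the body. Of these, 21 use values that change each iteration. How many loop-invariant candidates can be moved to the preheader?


Invariant candidates = total - loop-dependent
= 33 - 21 = 12

12


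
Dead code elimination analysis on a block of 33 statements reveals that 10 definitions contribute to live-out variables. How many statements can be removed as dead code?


Dead code = total statements - live definitions
= 33 - 10 = 23

23


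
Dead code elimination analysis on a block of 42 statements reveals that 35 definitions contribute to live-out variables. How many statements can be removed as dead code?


Dead code = total statements - live definitions
= 42 - 35 = 7

7


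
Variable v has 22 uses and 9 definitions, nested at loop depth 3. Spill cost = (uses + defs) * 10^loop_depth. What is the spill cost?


uses + defs = 22 + 9 = 31
10^3 = 1000
Spill cost = 31 * 1000 = 31000

31000


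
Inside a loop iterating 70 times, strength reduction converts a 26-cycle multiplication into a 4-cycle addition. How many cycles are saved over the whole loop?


Per-iteration saving = 26 - 4 = 22
Total saved = 70 * 22 = 1540

1540


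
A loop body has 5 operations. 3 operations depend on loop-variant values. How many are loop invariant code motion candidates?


Invariant candidates = total - loop-dependent
= 5 - 3 = 2

2


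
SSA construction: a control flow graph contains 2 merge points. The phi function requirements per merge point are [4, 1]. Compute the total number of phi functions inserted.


Total phi functions = sum of phi functions at each join node
= 4 + 1 = 5

5


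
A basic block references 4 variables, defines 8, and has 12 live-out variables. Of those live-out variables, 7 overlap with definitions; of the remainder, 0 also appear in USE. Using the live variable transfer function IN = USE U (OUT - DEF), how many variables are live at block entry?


OUT - DEF: 12 - 7 = 5
|IN| = |USE| + |OUT - DEF| - |USE ∩ (OUT - DEF)| = 4 + 5 - 0 = 9

9


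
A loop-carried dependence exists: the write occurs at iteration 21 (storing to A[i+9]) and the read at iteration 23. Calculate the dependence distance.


Distance = read iteration - write iteration
= 23 - 21 = 2

2


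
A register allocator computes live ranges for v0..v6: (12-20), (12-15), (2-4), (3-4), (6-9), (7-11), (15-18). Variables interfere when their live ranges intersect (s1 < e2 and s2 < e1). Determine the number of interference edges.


Check all pairs for overlapping intervals.
Two intervals (s1,e1) and (s2,e2) overlap if s1 < e2 and s2 < e1.
v0 (12-20) vs v1..v6: overlaps v1, v6 -> 2
v1 (12-15) vs v2..v6: overlaps none -> 0
v2 (2-4) vs v3..v6: overlaps v3 -> 1
v3 (3-4) vs v4..v6: overlaps none -> 0
v4 (6-9) vs v5..v6: overlaps v5 -> 1
v5 (7-11) vs v6: overlaps none -> 0
Total overlapping pairs = 2 + 0 + 1 + 0 + 1 + 0 = 4

4


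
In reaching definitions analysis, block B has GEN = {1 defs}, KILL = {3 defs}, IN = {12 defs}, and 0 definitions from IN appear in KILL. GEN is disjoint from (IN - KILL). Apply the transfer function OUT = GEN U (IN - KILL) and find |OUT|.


IN - KILL: 12 - 0 = 12 surviving definitions
OUT = GEN + surviving = 1 + 12 = 13

13


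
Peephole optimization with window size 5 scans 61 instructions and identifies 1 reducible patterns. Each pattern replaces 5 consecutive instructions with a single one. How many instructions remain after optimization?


Each match removes 4 instructions.
Total removed = 1 * 4 = 4
Remaining = 61 - 4 = 57

57


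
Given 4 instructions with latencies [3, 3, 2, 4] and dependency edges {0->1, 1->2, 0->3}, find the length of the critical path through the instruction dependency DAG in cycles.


Compute longest path through dependency graph: dist(Ik) = max over predecessors of dist + latency(Ik).
dist(I0) = latency 3 = 3
dist(I1) = dist(I0) + 3 = 3 + 3 = 6
dist(I2) = dist(I1) + 2 = 6 + 2 = 8
dist(I3) = dist(I0) + 4 = 3 + 4 = 7
Critical path = max dist = 8

8


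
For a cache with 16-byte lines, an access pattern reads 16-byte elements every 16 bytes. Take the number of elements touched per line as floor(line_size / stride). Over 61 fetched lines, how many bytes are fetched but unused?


Elements per line = floor(16 / 16) = 1
Bytes used per line = 1 * 16 = 16
Wasted per line = 16 - 16 = 0
Total wasted = 0 * 61 = 0

0


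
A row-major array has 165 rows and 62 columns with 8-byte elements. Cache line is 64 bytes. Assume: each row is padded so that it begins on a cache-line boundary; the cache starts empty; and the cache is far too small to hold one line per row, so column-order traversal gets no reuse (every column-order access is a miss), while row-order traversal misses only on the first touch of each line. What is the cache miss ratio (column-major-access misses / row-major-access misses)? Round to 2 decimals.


Each row occupies 62 * 8 = 496 bytes and starts on a line boundary, so it spans ceil(496 / 64) = 8 cache lines.
Row-major traversal misses (one per line touched): 165 * ceil(62 * 8 / 64) = 1320
Column-major traversal misses (no reuse, every access misses): 165 * 62 = 10230
Ratio = 10230 / 1320 = 7.75

7.75


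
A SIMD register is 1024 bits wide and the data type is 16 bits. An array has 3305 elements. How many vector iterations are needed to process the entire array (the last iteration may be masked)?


Width = 1024 / 16 = 64 elements per vector op
Iterations = ceil(3305 / 64) = 52

52


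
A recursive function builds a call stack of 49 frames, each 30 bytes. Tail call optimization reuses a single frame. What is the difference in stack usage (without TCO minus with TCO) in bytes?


Without TCO: 49 * 30 = 1470 bytes
With TCO: reuse 1 frame = 30 bytes
Savings = 1470 - 30 = 1440

1440


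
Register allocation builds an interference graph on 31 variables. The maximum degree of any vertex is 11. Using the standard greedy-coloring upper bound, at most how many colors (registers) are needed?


Greedy coloring never needs more than (max_degree + 1) colors: when coloring a vertex, at most max_degree neighbors are already colored.
Upper bound = 11 + 1 = 12

12


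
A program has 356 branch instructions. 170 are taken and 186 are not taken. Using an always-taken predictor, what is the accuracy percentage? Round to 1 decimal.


Predictor: always-taken
Correct predictions = 170
Accuracy = 170 / 356 * 100 = 47.8%

47.8


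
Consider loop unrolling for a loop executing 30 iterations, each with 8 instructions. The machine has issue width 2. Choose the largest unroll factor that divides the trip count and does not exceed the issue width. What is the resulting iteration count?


Largest divisor of 30 <= 2 is 2
New iterations = 30 / 2 = 15

15


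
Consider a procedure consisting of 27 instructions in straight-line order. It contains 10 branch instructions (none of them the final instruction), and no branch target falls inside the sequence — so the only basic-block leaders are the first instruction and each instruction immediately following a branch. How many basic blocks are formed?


With no in-sequence branch targets, the leaders are the first instruction plus the instruction after each branch.
Number of basic blocks = branches + 1
= 10 + 1 = 11

11


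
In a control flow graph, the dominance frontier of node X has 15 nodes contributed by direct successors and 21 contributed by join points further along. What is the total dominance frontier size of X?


DF(X) = direct successor contributions + join point contributions
= 15 + 21 = 36

36


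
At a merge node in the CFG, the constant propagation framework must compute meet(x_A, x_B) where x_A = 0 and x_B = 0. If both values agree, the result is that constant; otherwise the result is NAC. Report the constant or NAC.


Meet operation: if both paths give the same constant, result is that constant; if they differ, result is NAC (not-a-constant).
Path A: 0, Path B: 0 -> equal
Result: constant -> 0

0


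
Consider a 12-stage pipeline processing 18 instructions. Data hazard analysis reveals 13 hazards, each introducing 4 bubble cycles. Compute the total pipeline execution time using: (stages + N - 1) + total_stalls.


Base cycles = 12 + 18 - 1 = 29
Total stalls = 13 * 4 = 52
Total = 29 + 52 = 81

81


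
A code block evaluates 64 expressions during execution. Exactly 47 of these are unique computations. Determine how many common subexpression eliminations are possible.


CSE count = total expressions - unique expressions
= 64 - 47 = 17

17


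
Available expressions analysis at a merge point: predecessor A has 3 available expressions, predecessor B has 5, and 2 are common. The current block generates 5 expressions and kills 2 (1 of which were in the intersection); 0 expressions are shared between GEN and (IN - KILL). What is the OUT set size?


IN = intersection of predecessors = 2
IN - KILL = 2 - 1 = 1
|OUT| = |GEN| + |IN - KILL| - |GEN ∩ (IN - KILL)| = 5 + 1 - 0 = 6

6


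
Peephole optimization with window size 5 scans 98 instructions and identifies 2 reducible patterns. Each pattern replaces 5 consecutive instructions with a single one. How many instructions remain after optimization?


Each match removes 4 instructions.
Total removed = 2 * 4 = 8
Remaining = 98 - 8 = 90

90


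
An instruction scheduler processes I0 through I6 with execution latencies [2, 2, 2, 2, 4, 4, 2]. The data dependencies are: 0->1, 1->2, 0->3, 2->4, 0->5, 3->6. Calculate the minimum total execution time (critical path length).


Compute longest path through dependency graph: dist(Ik) = max over predecessors of dist + latency(Ik).
dist(I0) = latency 2 = 2
dist(I1) = dist(I0) + 2 = 2 + 2 = 4
dist(I2) = dist(I1) + 2 = 4 + 2 = 6
dist(I3) = dist(I0) + 2 = 2 + 2 = 4
dist(I4) = dist(I2) + 4 = 6 + 4 = 10
dist(I5) = dist(I0) + 4 = 2 + 4 = 6
dist(I6) = dist(I3) + 2 = 4 + 2 = 6
Critical path = max dist = 10

10


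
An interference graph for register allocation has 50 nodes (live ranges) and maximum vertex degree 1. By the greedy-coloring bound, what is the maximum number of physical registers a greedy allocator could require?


Greedy coloring never needs more than (max_degree + 1) colors: when coloring a vertex, at most max_degree neighbors are already colored.
Upper bound = 1 + 1 = 2

2


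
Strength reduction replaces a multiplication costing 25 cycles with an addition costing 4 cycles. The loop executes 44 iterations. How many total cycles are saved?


Per-iteration saving = 25 - 4 = 21
Total saved = 44 * 21 = 924

924


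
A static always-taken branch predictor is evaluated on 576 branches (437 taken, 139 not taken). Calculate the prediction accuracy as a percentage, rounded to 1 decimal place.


Predictor: always-taken
Correct predictions = 437
Accuracy = 437 / 576 * 100 = 75.9%

75.9


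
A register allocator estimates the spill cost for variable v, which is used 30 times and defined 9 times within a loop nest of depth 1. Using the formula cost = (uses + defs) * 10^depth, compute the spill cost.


uses + defs = 30 + 9 = 39
10^1 = 10
Spill cost = 39 * 10 = 390

390


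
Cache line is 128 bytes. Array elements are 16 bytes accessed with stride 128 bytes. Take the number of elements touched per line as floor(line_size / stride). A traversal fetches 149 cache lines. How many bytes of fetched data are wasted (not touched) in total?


Elements per line = floor(128 / 128) = 1
Bytes used per line = 1 * 16 = 16
Wasted per line = 128 - 16 = 112
Total wasted = 112 * 149 = 16688

16688


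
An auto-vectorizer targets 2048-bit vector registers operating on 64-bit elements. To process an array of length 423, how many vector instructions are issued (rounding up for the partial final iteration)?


Width = 2048 / 64 = 32 elements per vector op
Iterations = ceil(423 / 32) = 14

14


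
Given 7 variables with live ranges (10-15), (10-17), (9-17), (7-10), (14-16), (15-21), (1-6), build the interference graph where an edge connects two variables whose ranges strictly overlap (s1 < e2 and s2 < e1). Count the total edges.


Check all pairs for overlapping intervals.
Two intervals (s1,e1) and (s2,e2) overlap if s1 < e2 and s2 < e1.
v0 (10-15) vs v1..v6: overlaps v1, v2, v4 -> 3
v1 (10-17) vs v2..v6: overlaps v2, v4, v5 -> 3
v2 (9-17) vs v3..v6: overlaps v3, v4, v5 -> 3
v3 (7-10) vs v4..v6: overlaps none -> 0
v4 (14-16) vs v5..v6: overlaps v5 -> 1
v5 (15-21) vs v6: overlaps none -> 0
Total overlapping pairs = 3 + 3 + 3 + 0 + 1 + 0 = 10

10


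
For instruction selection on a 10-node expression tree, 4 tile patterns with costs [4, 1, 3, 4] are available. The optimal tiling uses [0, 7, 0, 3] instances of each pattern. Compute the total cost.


Total cost = sum(count_i * cost_i)
= 0*4 + 7*1 + 0*3 + 3*4
= 19

19


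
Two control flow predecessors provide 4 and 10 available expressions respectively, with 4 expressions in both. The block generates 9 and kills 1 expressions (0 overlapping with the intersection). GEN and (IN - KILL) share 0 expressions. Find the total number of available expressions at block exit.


IN = intersection of predecessors = 4
IN - KILL = 4 - 0 = 4
|OUT| = |GEN| + |IN - KILL| - |GEN ∩ (IN - KILL)| = 9 + 4 - 0 = 13

13


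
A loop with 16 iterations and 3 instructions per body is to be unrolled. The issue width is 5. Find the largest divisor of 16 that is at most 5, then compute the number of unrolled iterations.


Largest divisor of 16 <= 5 is 4
New iterations = 16 / 4 = 4

4


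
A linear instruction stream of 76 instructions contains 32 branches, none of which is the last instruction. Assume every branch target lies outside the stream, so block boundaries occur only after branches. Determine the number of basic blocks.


With no in-sequence branch targets, the leaders are the first instruction plus the instruction after each branch.
Number of basic blocks = branches + 1
= 32 + 1 = 33

33


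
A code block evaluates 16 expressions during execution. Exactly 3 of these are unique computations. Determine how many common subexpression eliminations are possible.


CSE count = total expressions - unique expressions
= 16 - 3 = 13

13


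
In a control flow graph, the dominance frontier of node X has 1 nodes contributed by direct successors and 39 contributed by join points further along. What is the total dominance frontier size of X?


DF(X) = direct successor contributions + join point contributions
= 1 + 39 = 40

40


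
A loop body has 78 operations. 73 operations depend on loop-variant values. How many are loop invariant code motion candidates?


Invariant candidates = total - loop-dependent
= 78 - 73 = 5

5


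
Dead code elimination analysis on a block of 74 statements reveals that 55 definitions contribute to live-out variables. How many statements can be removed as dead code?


Dead code = total statements - live definitions
= 74 - 55 = 19

19


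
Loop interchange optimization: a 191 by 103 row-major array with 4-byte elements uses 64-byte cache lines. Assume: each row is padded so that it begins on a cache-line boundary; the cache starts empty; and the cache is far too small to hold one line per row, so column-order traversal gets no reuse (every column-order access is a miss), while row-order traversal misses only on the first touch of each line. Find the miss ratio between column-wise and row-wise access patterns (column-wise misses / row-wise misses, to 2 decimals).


Each row occupies 103 * 4 = 412 bytes and starts on a line boundary, so it spans ceil(412 / 64) = 7 cache lines.
Row-major traversal misses (one per line touched): 191 * ceil(103 * 4 / 64) = 1337
Column-major traversal misses (no reuse, every access misses): 191 * 103 = 19673
Ratio = 19673 / 1337 = 14.71

14.71


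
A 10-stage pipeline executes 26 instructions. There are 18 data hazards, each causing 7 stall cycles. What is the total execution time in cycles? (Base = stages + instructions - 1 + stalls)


Base cycles = 10 + 26 - 1 = 35
Total stalls = 18 * 7 = 126
Total = 35 + 126 = 161

161


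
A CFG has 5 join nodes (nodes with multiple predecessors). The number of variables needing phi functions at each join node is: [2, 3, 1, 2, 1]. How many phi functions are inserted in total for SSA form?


Total phi functions = sum of phi functions at each join node
= 2 + 3 + 1 + 2 + 1 = 9

9


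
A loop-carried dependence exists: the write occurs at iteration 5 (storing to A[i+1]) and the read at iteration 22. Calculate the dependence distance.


Distance = read iteration - write iteration
= 22 - 5 = 17

17


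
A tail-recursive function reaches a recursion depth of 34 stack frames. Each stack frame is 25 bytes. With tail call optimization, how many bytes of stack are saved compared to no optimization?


Without TCO: 34 * 25 = 850 bytes
With TCO: reuse 1 frame = 25 bytes
Savings = 850 - 25 = 825

825


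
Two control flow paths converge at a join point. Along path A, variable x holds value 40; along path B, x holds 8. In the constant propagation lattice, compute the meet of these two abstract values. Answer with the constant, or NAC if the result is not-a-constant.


Meet operation: if both paths give the same constant, result is that constant; if they differ, result is NAC (not-a-constant).
Path A: 40, Path B: 8 -> differ
Result: not-a-constant -> NAC

NAC


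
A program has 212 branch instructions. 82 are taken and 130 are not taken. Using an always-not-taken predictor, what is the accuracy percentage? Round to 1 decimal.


Predictor: always-not-taken
Correct predictions = 130
Accuracy = 130 / 212 * 100 = 61.3%

61.3


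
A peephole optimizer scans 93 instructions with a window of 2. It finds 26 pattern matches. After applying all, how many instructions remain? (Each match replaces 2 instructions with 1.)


Each match removes 1 instructions.
Total removed = 26 * 1 = 26
Remaining = 93 - 26 = 67

67


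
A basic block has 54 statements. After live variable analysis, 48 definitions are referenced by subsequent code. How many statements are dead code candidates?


Dead code = total statements - live definitions
= 54 - 48 = 6

6


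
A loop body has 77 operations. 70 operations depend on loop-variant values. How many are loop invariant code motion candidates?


Invariant candidates = total - loop-dependent
= 77 - 70 = 7

7


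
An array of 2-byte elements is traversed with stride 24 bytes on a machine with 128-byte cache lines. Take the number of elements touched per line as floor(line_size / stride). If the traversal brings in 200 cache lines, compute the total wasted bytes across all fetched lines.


Elements per line = floor(128 / 24) = 5
Bytes used per line = 5 * 2 = 10
Wasted per line = 128 - 10 = 118
Total wasted = 118 * 200 = 23600

23600


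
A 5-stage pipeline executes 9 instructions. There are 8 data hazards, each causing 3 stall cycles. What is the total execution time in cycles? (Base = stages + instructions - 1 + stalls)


Base cycles = 5 + 9 - 1 = 13
Total stalls = 8 * 3 = 24
Total = 13 + 24 = 37

37


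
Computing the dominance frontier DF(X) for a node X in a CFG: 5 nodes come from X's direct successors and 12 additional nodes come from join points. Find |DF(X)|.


DF(X) = direct successor contributions + join point contributions
= 5 + 12 = 17

17


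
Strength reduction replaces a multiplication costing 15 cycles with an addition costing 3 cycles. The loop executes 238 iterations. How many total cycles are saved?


Per-iteration saving = 15 - 3 = 12
Total saved = 238 * 12 = 2856

2856


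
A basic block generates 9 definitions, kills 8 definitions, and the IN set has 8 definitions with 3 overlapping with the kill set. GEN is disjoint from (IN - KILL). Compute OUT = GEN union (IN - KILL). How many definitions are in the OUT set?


IN - KILL: 8 - 3 = 5 surviving definitions
OUT = GEN + surviving = 9 + 5 = 14

14


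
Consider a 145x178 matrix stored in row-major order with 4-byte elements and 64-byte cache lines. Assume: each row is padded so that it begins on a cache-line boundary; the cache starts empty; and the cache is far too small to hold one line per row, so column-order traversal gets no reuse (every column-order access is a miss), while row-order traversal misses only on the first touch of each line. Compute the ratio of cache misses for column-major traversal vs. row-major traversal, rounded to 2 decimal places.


Each row occupies 178 * 4 = 712 bytes and starts on a line boundary, so it spans ceil(712 / 64) = 12 cache lines.
Row-major traversal misses (one per line touched): 145 * ceil(178 * 4 / 64) = 1740
Column-major traversal misses (no reuse, every access misses): 145 * 178 = 25810
Ratio = 25810 / 1740 = 14.83

14.83


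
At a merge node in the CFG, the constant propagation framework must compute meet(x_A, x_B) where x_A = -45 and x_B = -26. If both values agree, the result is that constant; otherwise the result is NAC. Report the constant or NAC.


Meet operation: if both paths give the same constant, result is that constant; if they differ, result is NAC (not-a-constant).
Path A: -45, Path B: -26 -> differ
Result: not-a-constant -> NAC

NAC


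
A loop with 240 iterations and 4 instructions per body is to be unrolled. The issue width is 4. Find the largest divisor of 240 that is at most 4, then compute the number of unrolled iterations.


Largest divisor of 240 <= 4 is 4
New iterations = 240 / 4 = 60

60


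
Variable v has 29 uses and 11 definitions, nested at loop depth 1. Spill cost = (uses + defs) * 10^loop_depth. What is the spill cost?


uses + defs = 29 + 11 = 40
10^1 = 10
Spill cost = 40 * 10 = 400

400


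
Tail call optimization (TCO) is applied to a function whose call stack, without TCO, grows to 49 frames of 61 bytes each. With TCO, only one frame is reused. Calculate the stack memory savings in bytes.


Without TCO: 49 * 61 = 2989 bytes
With TCO: reuse 1 frame = 61 bytes
Savings = 2989 - 61 = 2928

2928


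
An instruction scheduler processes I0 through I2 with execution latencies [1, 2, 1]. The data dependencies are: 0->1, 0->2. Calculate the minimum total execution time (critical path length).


Compute longest path through dependency graph: dist(Ik) = max over predecessors of dist + latency(Ik).
dist(I0) = latency 1 = 1
dist(I1) = dist(I0) + 2 = 1 + 2 = 3
dist(I2) = dist(I0) + 1 = 1 + 1 = 2
Critical path = max dist = 3

3


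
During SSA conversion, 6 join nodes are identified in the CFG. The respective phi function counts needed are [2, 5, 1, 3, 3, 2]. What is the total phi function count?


Total phi functions = sum of phi functions at each join node
= 2 + 5 + 1 + 3 + 3 + 2 = 16

16


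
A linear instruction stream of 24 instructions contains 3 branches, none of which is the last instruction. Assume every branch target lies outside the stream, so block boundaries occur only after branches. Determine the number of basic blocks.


With no in-sequence branch targets, the leaders are the first instruction plus the instruction after each branch.
Number of basic blocks = branches + 1
= 3 + 1 = 4

4


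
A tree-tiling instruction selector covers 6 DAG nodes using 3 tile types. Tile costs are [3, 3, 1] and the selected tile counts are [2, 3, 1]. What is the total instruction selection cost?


Total cost = sum(count_i * cost_i)
= 2*3 + 3*3 + 1*1
= 16

16


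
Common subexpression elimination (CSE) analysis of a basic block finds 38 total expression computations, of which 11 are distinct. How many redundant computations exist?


CSE count = total expressions - unique expressions
= 38 - 11 = 27

27


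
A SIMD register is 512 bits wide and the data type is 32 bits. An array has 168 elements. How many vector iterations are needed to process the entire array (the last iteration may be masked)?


Width = 512 / 32 = 16 elements per vector op
Iterations = ceil(168 / 16) = 11

11


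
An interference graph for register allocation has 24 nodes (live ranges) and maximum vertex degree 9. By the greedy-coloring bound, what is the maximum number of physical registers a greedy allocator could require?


Greedy coloring never needs more than (max_degree + 1) colors: when coloring a vertex, at most max_degree neighbors are already colored.
Upper bound = 9 + 1 = 10

10
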